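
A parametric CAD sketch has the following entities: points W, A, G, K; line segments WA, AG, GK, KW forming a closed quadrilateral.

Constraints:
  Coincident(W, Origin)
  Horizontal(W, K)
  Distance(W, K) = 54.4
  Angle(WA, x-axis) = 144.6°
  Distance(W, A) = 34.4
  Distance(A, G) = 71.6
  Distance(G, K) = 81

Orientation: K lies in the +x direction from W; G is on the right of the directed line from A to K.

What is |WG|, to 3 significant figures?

50.3

W is at the origin; WK is horizontal with |WK| = 54.4 and K in +x, so K = (54.4, 0). WA runs at 144.6° with |WA| = 34.4, so A = (-28.0, 19.9). G is determined by |AG| = 71.6 and |GK| = 81.0 together: it lies at the intersection of circle(A, 71.6) and circle(K, 81.0). With |AK| = 84.8, the foot of the radical line on AK is 34.0 from A and the perpendicular offset is √(71.6² − 34.0²) = 63.0. Taking the right-of-AK solution: G = (-9.85, -49.3).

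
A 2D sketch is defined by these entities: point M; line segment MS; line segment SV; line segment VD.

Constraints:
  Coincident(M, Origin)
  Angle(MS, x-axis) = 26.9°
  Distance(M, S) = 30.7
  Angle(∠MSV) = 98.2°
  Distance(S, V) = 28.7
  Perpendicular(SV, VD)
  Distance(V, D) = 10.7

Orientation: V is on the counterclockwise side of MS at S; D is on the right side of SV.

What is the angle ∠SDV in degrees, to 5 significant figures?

69.553°

∠MSV = 98.2°, so SV runs at 26.9° + (180° − 98.2°) = 108.70° from the x-axis; with |SV| = 28.7, V = S + 28.7·(cos 108.70°, sin 108.70°) = (18.177, 41.075). SV is perpendicular to VD; with |VD| = 10.7 on the right of SV, D = V + 10.7·(0.94721, 0.32061) = (28.312, 44.505). Then cos ∠SDV = DS·DV / (|DS||DV|), giving 69.553°.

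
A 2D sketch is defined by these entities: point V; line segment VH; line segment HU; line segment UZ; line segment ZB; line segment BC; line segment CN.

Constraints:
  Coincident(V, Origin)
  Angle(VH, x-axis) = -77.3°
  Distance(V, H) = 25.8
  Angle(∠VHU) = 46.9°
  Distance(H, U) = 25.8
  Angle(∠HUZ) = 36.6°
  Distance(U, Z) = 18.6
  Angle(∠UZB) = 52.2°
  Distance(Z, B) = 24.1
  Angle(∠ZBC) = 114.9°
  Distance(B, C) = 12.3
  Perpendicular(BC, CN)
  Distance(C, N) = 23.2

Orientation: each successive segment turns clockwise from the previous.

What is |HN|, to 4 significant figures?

32.13

V is at the origin; VH runs at -77.3° with length 25.8, so H = (5.672, -25.17). ∠VHU = 46.9° gives HU at 149.6° from the x-axis; with |HU| = 25.8, U = (-16.58, -12.11). ∠HUZ = 36.6° gives UZ at 6.200° from the x-axis; with |UZ| = 18.6, Z = (1.910, -10.10). ∠UZB = 52.2° gives ZB at -121.6° from the x-axis; with |ZB| = 24.1, B = (-10.72, -30.63). ∠ZBC = 114.9° gives BC at 173.3° from the x-axis; with |BC| = 12.3, C = (-22.93, -29.20). BC is perpendicular to CN, so CN runs at 83.30°; with |CN| = 23.2, N = (-20.23, -6.154). Then |HN| = |N − H| = 32.13.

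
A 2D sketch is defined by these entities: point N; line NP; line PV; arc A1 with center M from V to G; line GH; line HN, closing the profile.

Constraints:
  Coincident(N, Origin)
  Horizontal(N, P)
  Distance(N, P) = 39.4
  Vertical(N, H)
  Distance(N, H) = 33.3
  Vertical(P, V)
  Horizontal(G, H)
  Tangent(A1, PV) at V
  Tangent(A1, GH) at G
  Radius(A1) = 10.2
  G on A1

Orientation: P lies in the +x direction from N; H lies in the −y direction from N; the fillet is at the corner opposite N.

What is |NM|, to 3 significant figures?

37.2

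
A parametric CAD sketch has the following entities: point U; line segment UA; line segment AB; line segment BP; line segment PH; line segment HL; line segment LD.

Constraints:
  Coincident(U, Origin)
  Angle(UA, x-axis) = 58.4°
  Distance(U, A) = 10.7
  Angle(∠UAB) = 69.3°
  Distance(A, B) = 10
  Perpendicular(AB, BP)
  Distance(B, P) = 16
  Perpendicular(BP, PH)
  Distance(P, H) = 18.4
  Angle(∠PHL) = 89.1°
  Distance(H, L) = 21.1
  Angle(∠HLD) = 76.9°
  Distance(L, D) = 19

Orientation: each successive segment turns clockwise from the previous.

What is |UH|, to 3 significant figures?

13.6

U is at the origin; UA runs at 58.4° with length 10.7, so A = (5.61, 9.11). ∠UAB = 69.3° gives AB at -52.3° from the x-axis; with |AB| = 10.0, B = (11.7, 1.20). AB ⟂ BP, so BP runs at -142°; with |BP| = 16.0, P = (-0.938, -8.58). The perpendicularity gives PH at right angles to BP, so PH runs at 128°; with |PH| = 18.4, H = (-12.2, 5.98). Then |UH| = |H − U| = 13.6.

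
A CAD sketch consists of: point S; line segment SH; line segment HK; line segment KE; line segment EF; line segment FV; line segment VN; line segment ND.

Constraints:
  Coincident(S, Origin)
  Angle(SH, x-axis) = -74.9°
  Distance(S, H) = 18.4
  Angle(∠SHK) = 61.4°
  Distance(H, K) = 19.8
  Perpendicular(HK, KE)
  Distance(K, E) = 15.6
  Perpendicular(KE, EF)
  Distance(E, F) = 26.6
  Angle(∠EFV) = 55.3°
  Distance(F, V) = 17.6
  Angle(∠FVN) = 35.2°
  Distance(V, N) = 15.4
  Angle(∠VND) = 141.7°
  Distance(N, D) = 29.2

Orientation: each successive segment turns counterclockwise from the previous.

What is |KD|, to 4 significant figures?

52.42

S is at the origin; SH runs at -74.9° with length 18.4, so H = (4.793, -17.76). ∠SHK = 61.4° gives HK at 43.70° from the x-axis; with |HK| = 19.8, K = (19.11, -4.085). HK is perpendicular to KE, so KE runs at 133.7°; with |KE| = 15.6, E = (8.330, 7.193). KE ⟂ EF, so EF runs at -136.3°; with |EF| = 26.6, F = (-10.90, -11.18). ∠EFV = 55.3° gives FV at -11.60° from the x-axis; with |FV| = 17.6, V = (6.340, -14.72). ∠FVN = 35.2° gives VN at 133.2° from the x-axis; with |VN| = 15.4, N = (-4.202, -3.497). ∠VND = 141.7° gives ND at 171.5° from the x-axis; with |ND| = 29.2, D = (-33.08, 0.8188). Then |KD| = |D − K| = 52.42.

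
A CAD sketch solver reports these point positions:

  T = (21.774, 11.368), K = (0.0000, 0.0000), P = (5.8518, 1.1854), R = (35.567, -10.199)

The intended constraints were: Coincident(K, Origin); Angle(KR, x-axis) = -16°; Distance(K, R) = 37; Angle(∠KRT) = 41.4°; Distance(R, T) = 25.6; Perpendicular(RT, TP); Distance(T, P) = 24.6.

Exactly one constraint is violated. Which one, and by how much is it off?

Distance(T, P) = 24.6 — off by 5.70.

K = (0.00, 0.00) ✓; KR at -16.00° ✓; |KR| = 37.00 ✓; ∠KRT = 41.40° ✓; |RT| = 25.60 ✓; ∠(RT, TP) = 90.00° ✓; |TP| = 18.90 ✗.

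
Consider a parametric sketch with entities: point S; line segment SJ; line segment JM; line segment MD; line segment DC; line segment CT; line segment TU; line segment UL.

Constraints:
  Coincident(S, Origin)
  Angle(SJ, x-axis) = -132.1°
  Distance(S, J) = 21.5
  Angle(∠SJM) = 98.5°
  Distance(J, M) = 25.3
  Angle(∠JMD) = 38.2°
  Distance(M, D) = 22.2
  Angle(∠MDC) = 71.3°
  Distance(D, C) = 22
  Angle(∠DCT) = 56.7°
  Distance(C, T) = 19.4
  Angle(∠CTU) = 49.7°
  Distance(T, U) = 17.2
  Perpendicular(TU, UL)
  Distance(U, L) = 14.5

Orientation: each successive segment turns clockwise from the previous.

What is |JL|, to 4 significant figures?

5.085

S is at the origin; SJ runs at -132.1° with length 21.5, so J = (-14.41, -15.95). ∠SJM = 98.5° gives JM at 146.4° from the x-axis; with |JM| = 25.3, M = (-35.49, -1.952). ∠JMD = 38.2° gives MD at 4.600° from the x-axis; with |MD| = 22.2, D = (-13.36, -0.1713). ∠MDC = 71.3° gives DC at -104.1° from the x-axis; with |DC| = 22.0, C = (-18.72, -21.51). ∠DCT = 56.7° gives CT at 132.6° from the x-axis; with |CT| = 19.4, T = (-31.85, -7.228). ∠CTU = 49.7° gives TU at 2.300° from the x-axis; with |TU| = 17.2, U = (-14.66, -6.538). TU is perpendicular to UL, so UL runs at -87.70°; with |UL| = 14.5, L = (-14.08, -21.03). Then |JL| = |L − J| = 5.085.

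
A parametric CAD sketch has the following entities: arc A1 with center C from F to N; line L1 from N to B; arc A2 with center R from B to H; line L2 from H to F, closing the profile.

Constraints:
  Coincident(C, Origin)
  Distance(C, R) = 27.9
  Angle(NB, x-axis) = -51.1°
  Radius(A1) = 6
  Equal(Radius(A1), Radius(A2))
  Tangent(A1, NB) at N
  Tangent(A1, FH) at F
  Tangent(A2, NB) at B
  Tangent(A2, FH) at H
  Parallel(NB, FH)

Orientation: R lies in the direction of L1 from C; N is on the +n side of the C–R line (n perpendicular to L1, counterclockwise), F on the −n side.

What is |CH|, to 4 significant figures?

28.54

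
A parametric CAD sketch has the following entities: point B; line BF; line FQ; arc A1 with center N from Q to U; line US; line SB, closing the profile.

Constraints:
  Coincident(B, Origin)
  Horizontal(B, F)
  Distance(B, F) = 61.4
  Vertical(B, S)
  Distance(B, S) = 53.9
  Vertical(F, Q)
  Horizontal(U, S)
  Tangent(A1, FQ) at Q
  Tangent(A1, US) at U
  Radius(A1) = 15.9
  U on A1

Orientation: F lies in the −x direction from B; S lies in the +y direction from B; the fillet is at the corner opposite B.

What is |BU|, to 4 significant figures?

70.54

B is at the origin; BF is horizontal with |BF| = 61.4 and F on the −x side, so F = (-61.40, 0.000). BS is vertical with |BS| = 53.9 and S on the +y side, so S = (0.000, 53.90). The virtual corner opposite B is at (-61.40, 53.90). Tangency of A1 to FQ means the radius NQ is perpendicular to FQ and since A1 is tangent to US there, NU ⟂ US, with radius 15.9, so the center N sits 15.9 in from both sides at N = (-45.50, 38.00). That places the tangent points at Q = (-61.40, 38.00) on FQ and U = (-45.50, 53.90) on US. Then |BU| = |U − B| = 70.54.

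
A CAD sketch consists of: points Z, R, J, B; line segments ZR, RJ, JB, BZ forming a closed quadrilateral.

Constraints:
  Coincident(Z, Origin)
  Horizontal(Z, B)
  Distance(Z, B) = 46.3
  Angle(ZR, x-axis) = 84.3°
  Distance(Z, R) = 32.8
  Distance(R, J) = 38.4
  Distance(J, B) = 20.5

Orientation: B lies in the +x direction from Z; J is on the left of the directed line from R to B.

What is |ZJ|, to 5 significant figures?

43.714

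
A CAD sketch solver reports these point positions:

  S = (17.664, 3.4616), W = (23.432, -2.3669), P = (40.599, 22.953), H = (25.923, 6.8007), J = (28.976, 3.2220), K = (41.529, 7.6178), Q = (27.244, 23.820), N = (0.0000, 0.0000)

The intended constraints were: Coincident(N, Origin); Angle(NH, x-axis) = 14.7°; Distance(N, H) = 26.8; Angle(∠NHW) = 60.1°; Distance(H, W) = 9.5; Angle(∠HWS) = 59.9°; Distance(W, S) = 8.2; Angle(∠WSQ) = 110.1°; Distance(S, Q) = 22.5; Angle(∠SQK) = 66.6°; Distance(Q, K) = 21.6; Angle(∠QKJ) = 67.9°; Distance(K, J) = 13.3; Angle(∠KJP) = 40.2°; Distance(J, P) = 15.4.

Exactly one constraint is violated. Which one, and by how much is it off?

Distance(J, P) = 15.4 — off by 7.50.

N = (0.00, 0.00) ✓; NH at 14.70° ✓; |NH| = 26.80 ✓; ∠NHW = 60.10° ✓; |HW| = 9.500 ✓; ∠HWS = 59.90° ✓; |WS| = 8.200 ✓; ∠WSQ = 110.1° ✓; |SQ| = 22.50 ✓; ∠SQK = 66.60° ✓; |QK| = 21.60 ✓; ∠QKJ = 67.90° ✓; |KJ| = 13.30 ✓; ∠KJP = 40.20° ✓; |JP| = 22.90 ✗.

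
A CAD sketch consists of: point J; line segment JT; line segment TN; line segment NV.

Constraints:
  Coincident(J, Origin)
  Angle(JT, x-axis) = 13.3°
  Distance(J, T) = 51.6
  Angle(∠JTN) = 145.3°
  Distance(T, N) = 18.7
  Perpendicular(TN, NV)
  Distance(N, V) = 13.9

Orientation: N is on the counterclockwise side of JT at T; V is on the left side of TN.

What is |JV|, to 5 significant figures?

63.051

J is at the origin; JT runs at 13.3° with length 51.6, so T = 51.6·(cos 13.3°, sin 13.3°) = (50.216, 11.871). ∠JTN = 145.3°, so TN runs at 13.3° + (180° − 145.3°) = 48.000° from the x-axis; with |TN| = 18.7, N = T + 18.7·(cos 48.000°, sin 48.000°) = (62.729, 25.767). TN ⟂ NV; with |NV| = 13.9 on the left of TN, V = N + 13.9·(-0.74314, 0.66913) = (52.399, 35.068). Then |JV| = |V − J| = 63.051.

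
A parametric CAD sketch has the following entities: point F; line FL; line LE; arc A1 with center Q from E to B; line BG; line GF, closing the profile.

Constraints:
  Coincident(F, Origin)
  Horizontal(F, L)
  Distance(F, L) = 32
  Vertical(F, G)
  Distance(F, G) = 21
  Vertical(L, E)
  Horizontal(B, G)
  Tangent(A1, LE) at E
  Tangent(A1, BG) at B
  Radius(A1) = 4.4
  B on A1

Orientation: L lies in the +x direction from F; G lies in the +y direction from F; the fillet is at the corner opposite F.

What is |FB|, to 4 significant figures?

34.68

F is at the origin; F and L share the same y with |FL| = 32.0 and L on the +x side, so L = (32.00, 0.000). F and G share the same x with |FG| = 21.0 and G on the +y side, so G = (0.000, 21.00). The virtual corner opposite F is at (32.00, 21.00). Since A1 is tangent to LE there, QE ⟂ LE and since A1 is tangent to BG there, QB ⟂ BG, with radius 4.4, so the center Q sits 4.4 in from both sides at Q = (27.60, 16.60). That places the tangent points at E = (32.00, 16.60) on LE and B = (27.60, 21.00) on BG. Then |FB| = |B − F| = 34.68.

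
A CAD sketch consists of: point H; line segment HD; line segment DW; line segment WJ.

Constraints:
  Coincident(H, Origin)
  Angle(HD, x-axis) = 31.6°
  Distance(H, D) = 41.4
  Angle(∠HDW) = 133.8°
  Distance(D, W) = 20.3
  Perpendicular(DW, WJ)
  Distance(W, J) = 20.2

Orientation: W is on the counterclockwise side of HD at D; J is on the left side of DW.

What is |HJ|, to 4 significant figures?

49.90

H is at the origin; HD runs at 31.6° with length 41.4, so D = 41.4·(cos 31.6°, sin 31.6°) = (35.26, 21.69). ∠HDW = 133.8°, so DW runs at 31.6° + (180° − 133.8°) = 77.80° from the x-axis; with |DW| = 20.3, W = D + 20.3·(cos 77.80°, sin 77.80°) = (39.55, 41.53). DW is perpendicular to WJ; with |WJ| = 20.2 on the left of DW, J = W + 20.2·(-0.9774, 0.2113) = (19.81, 45.80). Then |HJ| = |J − H| = 49.90.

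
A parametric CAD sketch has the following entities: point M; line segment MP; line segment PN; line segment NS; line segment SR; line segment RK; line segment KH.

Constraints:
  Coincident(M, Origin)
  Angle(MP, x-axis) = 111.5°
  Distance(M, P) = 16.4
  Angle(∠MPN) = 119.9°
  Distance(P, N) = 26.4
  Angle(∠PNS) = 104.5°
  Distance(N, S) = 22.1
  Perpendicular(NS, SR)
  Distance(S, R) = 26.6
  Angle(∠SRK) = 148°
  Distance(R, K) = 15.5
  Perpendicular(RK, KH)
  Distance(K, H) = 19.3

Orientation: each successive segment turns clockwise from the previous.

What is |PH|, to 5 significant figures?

5.7198

M is at the origin; MP runs at 111.5° with length 16.4, so P = (-6.0106, 15.259). ∠MPN = 119.9° gives PN at 51.400° from the x-axis; with |PN| = 26.4, N = (10.460, 35.891). ∠PNS = 104.5° gives NS at -24.100° from the x-axis; with |NS| = 22.1, S = (30.633, 26.867). The perpendicularity gives SR at right angles to NS, so SR runs at -114.10°; with |SR| = 26.6, R = (19.772, 2.5855). ∠SRK = 148.0° gives RK at -146.10° from the x-axis; with |RK| = 15.5, K = (6.9067, -6.0596). RK is perpendicular to KH, so KH runs at 123.90°; with |KH| = 19.3, H = (-3.8578, 9.9597). Then |PH| = |H − P| = 5.7198.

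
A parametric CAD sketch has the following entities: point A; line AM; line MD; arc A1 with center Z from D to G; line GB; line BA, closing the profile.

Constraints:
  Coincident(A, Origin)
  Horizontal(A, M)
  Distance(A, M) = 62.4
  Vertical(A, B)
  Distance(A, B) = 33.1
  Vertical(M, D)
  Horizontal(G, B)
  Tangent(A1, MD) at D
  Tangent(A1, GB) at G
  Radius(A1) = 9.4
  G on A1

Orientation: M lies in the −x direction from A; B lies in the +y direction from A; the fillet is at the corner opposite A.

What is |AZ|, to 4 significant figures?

58.06

AB is vertical with |AB| = 33.1 and B on the +y side, so B = (0.000, 33.10). The virtual corner opposite A is at (-62.40, 33.10). A1 meets MD tangentially, so ZD is at right angles to MD and the tangent condition forces ZG to be normal to GB, with radius 9.4, so the center Z sits 9.4 in from both sides at Z = (-53.00, 23.70). Then |AZ| = |Z − A| = 58.06.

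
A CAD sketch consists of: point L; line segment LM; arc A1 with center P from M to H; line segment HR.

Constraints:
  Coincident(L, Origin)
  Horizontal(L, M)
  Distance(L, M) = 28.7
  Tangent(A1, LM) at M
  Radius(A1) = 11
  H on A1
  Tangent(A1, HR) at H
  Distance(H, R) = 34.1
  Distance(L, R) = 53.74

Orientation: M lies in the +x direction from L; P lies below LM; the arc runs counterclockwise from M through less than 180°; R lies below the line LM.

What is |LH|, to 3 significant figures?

22.7

L is at the origin; L and M share the same y with |LM| = 28.7 and M on the +x side, so M = (28.7, 0.00). Since A1 is tangent to LM there, PM ⟂ LM, so P = M + (0, -11) = (28.7, -11.0). Since PH ⟂ HR (tangency), |PR| = √(11.0² + 34.1²) = 35.8 regardless of where H sits on A1. So R lies on both circle(L, 53.74) and circle(P, 35.8); the below-LM intersection is R = (26.5, -46.8). H is the foot of the tangent from R: H = (18.0, -13.7).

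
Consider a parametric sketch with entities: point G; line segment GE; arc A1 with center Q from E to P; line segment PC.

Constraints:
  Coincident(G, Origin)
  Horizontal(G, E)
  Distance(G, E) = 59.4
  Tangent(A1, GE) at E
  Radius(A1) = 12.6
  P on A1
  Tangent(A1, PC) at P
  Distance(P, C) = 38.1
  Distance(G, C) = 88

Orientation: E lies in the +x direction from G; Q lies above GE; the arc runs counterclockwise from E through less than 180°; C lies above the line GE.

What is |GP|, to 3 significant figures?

73.1

G is at the origin; G and E share the same y with |GE| = 59.4 and E on the +x side, so E = (59.4, 0.00). Since A1 is tangent to GE there, QE ⟂ GE, so Q = E + (0, 12.6) = (59.4, 12.6). Since QP ⟂ PC (tangency), |QC| = √(12.6² + 38.1²) = 40.1 regardless of where P sits on A1. So C lies on both circle(G, 88.0) and circle(Q, 40.1); the above-GE intersection is C = (71.9, 50.7). P is the foot of the tangent from C: P = (72.0, 12.6).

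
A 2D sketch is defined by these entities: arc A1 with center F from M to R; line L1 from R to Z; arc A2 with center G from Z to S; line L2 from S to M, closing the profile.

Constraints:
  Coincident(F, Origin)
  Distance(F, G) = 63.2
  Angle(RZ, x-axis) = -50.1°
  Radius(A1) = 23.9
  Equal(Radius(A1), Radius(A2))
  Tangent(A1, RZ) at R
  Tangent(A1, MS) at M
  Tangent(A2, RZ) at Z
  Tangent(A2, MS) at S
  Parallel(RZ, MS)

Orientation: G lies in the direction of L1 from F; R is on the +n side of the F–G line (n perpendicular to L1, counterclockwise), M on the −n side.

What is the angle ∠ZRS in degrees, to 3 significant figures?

37.1°

The slot axis is L1's direction at -50.1°, so u = (cos -50.1°, sin -50.1°) = (0.641, -0.767) and n = (−sin -50.1°, cos -50.1°) = (0.767, 0.641). F is at the origin and G lies 63.2 along u from F, so G = 63.2·u = (40.5, -48.5). Tangency of A1 to both parallel lines with radius 23.9 puts R and M at F ± 23.9·n: R = (18.3, 15.3), M = (-18.3, -15.3). Equal radii place Z and S the same way about G: Z = G + 23.9·n = (58.9, -33.2), S = G − 23.9·n = (22.2, -63.8). Then cos ∠ZRS = RZ·RS / (|RZ||RS|), giving 37.1°.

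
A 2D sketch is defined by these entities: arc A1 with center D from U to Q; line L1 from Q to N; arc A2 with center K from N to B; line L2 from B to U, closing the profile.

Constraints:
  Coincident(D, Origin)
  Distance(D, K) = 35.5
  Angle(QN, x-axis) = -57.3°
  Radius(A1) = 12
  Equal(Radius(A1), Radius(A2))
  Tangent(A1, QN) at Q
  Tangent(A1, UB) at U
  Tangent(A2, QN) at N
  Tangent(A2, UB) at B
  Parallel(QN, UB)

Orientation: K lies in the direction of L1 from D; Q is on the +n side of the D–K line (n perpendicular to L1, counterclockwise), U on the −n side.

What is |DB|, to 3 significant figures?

37.5

Tangency of A1 to both parallel lines with radius 12.0 puts Q and U at D ± 12.0·n: Q = (10.1, 6.48), U = (-10.1, -6.48). Equal radii place N and B the same way about K: N = K + 12.0·n = (29.3, -23.4), B = K − 12.0·n = (9.08, -36.4). Then |DB| = |B − D| = 37.5.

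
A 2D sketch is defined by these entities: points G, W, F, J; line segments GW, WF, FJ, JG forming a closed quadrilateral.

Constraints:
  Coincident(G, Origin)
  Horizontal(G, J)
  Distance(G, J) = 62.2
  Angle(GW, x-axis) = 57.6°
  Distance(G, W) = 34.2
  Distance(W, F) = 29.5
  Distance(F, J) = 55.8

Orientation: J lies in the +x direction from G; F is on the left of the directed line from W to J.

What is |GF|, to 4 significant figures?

63.43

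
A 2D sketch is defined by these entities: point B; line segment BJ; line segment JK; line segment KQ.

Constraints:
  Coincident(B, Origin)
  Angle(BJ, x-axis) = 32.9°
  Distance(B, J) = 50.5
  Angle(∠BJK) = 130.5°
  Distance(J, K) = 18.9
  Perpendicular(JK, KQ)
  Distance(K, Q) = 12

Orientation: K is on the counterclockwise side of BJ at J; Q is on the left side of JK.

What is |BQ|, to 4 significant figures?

58.05

B is at the origin; BJ runs at 32.9° with length 50.5, so J = 50.5·(cos 32.9°, sin 32.9°) = (42.40, 27.43). ∠BJK = 130.5°, so JK runs at 32.9° + (180° − 130.5°) = 82.40° from the x-axis; with |JK| = 18.9, K = J + 18.9·(cos 82.40°, sin 82.40°) = (44.90, 46.16). JK ⟂ KQ; with |KQ| = 12.0 on the left of JK, Q = K + 12.0·(-0.9912, 0.1323) = (33.01, 47.75). Then |BQ| = |Q − B| = 58.05.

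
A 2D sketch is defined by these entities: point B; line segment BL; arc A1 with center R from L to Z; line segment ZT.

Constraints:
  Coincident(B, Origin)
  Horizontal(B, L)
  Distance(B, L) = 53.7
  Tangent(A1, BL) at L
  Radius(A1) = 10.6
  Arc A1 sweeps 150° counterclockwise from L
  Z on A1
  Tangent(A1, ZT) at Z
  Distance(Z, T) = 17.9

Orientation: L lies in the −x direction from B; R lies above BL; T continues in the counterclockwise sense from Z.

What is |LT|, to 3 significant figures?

30.5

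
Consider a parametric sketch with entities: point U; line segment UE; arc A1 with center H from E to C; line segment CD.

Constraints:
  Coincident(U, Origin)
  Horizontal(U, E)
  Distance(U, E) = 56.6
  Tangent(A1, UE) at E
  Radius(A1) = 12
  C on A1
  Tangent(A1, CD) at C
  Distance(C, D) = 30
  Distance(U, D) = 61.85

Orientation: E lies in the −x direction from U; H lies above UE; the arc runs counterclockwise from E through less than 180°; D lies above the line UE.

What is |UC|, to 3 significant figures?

46.2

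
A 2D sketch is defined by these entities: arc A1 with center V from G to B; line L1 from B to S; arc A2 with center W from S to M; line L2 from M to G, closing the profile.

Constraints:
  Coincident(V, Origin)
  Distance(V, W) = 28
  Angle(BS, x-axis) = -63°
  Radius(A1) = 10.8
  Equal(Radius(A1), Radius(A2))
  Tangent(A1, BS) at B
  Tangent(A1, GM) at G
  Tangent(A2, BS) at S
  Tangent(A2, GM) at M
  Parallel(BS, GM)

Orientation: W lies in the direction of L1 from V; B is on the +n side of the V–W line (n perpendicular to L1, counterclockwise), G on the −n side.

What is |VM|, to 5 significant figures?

30.011

Tangency of A1 to both parallel lines with radius 10.8 puts B and G at V ± 10.8·n: B = (9.6229, 4.9031), G = (-9.6229, -4.9031). Equal radii place S and M the same way about W: S = W + 10.8·n = (22.335, -20.045), M = W − 10.8·n = (3.0889, -29.851). Then |VM| = |M − V| = 30.011.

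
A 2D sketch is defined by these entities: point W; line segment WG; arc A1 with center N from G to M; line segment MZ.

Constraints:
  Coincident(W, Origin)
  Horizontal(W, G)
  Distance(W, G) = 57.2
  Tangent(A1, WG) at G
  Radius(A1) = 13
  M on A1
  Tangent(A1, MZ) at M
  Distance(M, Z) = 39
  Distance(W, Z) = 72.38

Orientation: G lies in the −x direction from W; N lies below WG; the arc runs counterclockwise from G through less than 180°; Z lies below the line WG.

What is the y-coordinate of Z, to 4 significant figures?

-53.28

Checks: |NM| = 13.00 ✓; ∠(NM, MZ) = 90.00° ✓; |MZ| = 39.00 ✓; |WZ| = 72.38 ✓.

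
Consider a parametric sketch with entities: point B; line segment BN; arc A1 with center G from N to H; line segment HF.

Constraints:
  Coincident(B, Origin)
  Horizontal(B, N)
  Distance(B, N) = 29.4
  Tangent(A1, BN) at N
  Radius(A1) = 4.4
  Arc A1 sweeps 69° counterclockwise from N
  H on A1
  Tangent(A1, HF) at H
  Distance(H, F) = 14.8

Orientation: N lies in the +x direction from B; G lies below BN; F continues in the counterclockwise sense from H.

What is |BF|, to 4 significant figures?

26.01

On A1, N sits at bearing 90° from G; a 69° counterclockwise sweep puts H at bearing 159°, so H = G + 4.4·(cos 159°, sin 159°) = (25.29, -2.823). Since A1 is tangent to HF there, GH ⟂ HF, so HF runs along (−sin 159°, cos 159°); with |HF| = 14.8, F = (19.99, -16.64). Then |BF| = |F − B| = 26.01.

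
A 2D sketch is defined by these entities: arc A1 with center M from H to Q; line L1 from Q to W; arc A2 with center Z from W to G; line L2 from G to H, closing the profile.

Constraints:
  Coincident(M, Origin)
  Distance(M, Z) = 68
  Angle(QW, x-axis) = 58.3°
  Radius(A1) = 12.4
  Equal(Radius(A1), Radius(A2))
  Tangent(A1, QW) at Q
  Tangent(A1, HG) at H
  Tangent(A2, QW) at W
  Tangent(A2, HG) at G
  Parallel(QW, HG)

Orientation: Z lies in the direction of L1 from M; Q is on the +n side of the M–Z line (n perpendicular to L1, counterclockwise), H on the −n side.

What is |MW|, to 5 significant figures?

69.121

Tangency of A1 to both parallel lines with radius 12.4 puts Q and H at M ± 12.4·n: Q = (-10.550, 6.5158), H = (10.550, -6.5158). Equal radii place W and G the same way about Z: W = Z + 12.4·n = (25.182, 64.371), G = Z − 12.4·n = (46.282, 51.339). Then |MW| = |W − M| = 69.121.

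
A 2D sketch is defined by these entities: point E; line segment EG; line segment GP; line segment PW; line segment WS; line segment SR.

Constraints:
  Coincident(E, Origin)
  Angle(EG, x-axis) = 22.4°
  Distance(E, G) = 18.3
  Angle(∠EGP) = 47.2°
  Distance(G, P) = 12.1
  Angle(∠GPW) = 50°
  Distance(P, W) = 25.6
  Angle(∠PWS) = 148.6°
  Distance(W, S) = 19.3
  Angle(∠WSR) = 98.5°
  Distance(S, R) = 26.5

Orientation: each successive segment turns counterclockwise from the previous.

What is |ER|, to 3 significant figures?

48.5

∠PWS = 148.6° gives WS at -43.4° from the x-axis; with |WS| = 19.3, S = (26.7, -25.9). ∠WSR = 98.5° gives SR at 38.1° from the x-axis; with |SR| = 26.5, R = (47.5, -9.56). Then |ER| = |R − E| = 48.5.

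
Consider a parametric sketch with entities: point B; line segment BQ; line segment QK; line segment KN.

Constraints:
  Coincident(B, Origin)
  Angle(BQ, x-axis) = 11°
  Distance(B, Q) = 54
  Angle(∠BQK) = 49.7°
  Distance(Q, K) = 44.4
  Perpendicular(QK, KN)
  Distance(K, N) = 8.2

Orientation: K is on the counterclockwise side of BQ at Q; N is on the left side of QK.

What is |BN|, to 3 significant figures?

34.3

B is at the origin; BQ runs at 11.0° with length 54.0, so Q = 54.0·(cos 11.0°, sin 11.0°) = (53.0, 10.3). ∠BQK = 49.7°, so QK runs at 11.0° + (180° − 49.7°) = 141° from the x-axis; with |QK| = 44.4, K = Q + 44.4·(cos 141°, sin 141°) = (18.4, 38.1). QK ⟂ KN; with |KN| = 8.2 on the left of QK, N = K + 8.2·(-0.625, -0.780) = (13.2, 31.7). Then |BN| = |N − B| = 34.3.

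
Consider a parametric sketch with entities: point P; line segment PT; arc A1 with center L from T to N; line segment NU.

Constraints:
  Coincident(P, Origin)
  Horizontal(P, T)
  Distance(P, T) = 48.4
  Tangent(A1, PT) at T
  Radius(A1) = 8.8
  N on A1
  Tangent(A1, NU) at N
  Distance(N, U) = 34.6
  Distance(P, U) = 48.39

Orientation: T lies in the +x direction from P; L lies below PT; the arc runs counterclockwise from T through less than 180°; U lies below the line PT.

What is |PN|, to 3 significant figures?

40.5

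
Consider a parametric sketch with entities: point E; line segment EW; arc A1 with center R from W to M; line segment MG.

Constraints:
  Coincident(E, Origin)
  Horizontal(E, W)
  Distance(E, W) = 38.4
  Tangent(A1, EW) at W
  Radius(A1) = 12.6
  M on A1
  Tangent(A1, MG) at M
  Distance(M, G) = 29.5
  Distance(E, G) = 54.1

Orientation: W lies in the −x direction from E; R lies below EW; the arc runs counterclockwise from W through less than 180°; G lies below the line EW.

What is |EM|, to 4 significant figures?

52.58

E is at the origin; E and W share the same y with |EW| = 38.4 and W on the −x side, so W = (-38.40, 0.000). Tangency of A1 to EW means the radius RW is perpendicular to EW, so R = W + (0, -12.6) = (-38.40, -12.60). Since RM ⟂ MG (tangency), |RG| = √(12.6² + 29.5²) = 32.08 regardless of where M sits on A1. So G lies on both circle(E, 54.1) and circle(R, 32.08); the below-EW intersection is G = (-31.56, -43.94). M is the foot of the tangent from G: M = (-48.67, -19.91).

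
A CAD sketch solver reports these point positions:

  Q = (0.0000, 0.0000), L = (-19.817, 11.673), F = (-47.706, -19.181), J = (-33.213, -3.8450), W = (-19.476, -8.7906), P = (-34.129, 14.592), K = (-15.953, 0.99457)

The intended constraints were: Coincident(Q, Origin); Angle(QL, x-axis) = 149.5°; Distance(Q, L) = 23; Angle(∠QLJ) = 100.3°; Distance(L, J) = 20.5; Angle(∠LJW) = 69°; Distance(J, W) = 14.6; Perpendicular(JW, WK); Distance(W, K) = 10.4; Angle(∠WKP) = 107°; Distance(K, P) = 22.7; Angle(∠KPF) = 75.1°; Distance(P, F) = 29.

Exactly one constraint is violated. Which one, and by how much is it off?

Distance(P, F) = 29 — off by 7.40.

Q = (0.00, 0.00) ✓; QL at 149.5° ✓; |QL| = 23.00 ✓; ∠QLJ = 100.3° ✓; |LJ| = 20.50 ✓; ∠LJW = 69.00° ✓; |JW| = 14.60 ✓; ∠(JW, WK) = 90.00° ✓; |WK| = 10.40 ✓; ∠WKP = 107.0° ✓; |KP| = 22.70 ✓; ∠KPF = 75.10° ✓; |PF| = 36.40 ✗.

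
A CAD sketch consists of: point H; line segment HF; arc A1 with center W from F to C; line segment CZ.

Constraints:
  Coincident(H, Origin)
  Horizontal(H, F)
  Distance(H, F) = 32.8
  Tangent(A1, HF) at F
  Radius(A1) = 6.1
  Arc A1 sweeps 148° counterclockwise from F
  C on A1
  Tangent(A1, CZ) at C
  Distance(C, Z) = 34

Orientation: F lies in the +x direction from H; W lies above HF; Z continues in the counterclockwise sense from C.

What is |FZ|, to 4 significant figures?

38.90

H is at the origin; HF is horizontal with |HF| = 32.8 and F on the +x side, so F = (32.80, 0.000). The tangent condition forces WF to be normal to HF, so W = F + (0, 6.1) = (32.80, 6.100). On A1, F sits at bearing -90° from W; a 148° counterclockwise sweep puts C at bearing 58°, so C = W + 6.1·(cos 58°, sin 58°) = (36.03, 11.27). Tangency of A1 to CZ means the radius WC is perpendicular to CZ, so CZ runs along (−sin 58°, cos 58°); with |CZ| = 34.0, Z = (7.199, 29.29). Then |FZ| = |Z − F| = 38.90.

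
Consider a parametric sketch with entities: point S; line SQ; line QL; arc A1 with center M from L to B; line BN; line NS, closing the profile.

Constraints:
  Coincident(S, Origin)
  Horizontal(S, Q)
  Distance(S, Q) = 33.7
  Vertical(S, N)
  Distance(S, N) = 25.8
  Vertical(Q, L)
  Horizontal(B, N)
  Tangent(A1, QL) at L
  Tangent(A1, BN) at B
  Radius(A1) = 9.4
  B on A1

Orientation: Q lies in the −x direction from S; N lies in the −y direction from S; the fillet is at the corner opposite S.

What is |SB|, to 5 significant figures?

35.442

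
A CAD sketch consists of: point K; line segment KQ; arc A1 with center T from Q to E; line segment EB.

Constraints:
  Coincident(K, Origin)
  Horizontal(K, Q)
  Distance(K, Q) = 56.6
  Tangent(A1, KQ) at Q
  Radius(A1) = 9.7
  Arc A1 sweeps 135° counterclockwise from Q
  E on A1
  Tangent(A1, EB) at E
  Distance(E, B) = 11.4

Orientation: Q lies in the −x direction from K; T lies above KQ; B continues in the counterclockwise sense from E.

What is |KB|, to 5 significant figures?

62.827

K is at the origin; KQ is horizontal with |KQ| = 56.6 and Q on the −x side, so Q = (-56.600, 0.0000). Tangency of A1 to KQ means the radius TQ is perpendicular to KQ, so T = Q + (0, 9.7) = (-56.600, 9.7000). On A1, Q sits at bearing -90° from T; a 135° counterclockwise sweep puts E at bearing 45°, so E = T + 9.7·(cos 45°, sin 45°) = (-49.741, 16.559). A1 meets EB tangentially, so TE is at right angles to EB, so EB runs along (−sin 45°, cos 45°); with |EB| = 11.4, B = (-57.802, 24.620). Then |KB| = |B − K| = 62.827.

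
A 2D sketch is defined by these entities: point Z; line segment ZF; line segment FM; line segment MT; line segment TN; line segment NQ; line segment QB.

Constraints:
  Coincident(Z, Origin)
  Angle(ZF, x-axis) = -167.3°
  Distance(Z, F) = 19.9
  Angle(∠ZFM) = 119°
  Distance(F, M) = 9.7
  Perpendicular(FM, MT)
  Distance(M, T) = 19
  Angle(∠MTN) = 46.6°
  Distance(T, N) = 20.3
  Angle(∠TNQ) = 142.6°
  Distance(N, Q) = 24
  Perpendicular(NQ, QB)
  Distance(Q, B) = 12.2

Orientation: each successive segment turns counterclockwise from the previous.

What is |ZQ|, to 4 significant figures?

36.05

Z is at the origin; ZF runs at -167.3° with length 19.9, so F = (-19.41, -4.375). ∠ZFM = 119.0° gives FM at -106.3° from the x-axis; with |FM| = 9.7, M = (-22.14, -13.69). FM is perpendicular to MT, so MT runs at -16.30°; with |MT| = 19.0, T = (-3.899, -19.02). ∠MTN = 46.6° gives TN at 117.1° from the x-axis; with |TN| = 20.3, N = (-13.15, -0.9464). ∠TNQ = 142.6° gives NQ at 154.5° from the x-axis; with |NQ| = 24.0, Q = (-34.81, 9.386). Then |ZQ| = |Q − Z| = 36.05.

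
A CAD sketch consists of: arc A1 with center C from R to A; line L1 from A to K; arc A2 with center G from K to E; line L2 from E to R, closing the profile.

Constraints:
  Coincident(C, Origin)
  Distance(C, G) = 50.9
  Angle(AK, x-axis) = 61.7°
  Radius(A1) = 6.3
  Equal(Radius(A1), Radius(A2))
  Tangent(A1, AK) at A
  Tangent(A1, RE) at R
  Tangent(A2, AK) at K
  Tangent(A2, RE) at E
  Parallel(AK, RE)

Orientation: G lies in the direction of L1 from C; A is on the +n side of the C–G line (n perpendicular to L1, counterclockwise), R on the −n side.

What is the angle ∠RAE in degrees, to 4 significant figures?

76.10°

The slot axis is L1's direction at 61.7°, so u = (cos 61.7°, sin 61.7°) = (0.4741, 0.8805) and n = (−sin 61.7°, cos 61.7°) = (-0.8805, 0.4741). C is at the origin and G lies 50.9 along u from C, so G = 50.9·u = (24.13, 44.82). Tangency of A1 to both parallel lines with radius 6.3 puts A and R at C ± 6.3·n: A = (-5.547, 2.987), R = (5.547, -2.987). Equal radii place K and E the same way about G: K = G + 6.3·n = (18.58, 47.80), E = G − 6.3·n = (29.68, 41.83). Then cos ∠RAE = AR·AE / (|AR||AE|), giving 76.10°.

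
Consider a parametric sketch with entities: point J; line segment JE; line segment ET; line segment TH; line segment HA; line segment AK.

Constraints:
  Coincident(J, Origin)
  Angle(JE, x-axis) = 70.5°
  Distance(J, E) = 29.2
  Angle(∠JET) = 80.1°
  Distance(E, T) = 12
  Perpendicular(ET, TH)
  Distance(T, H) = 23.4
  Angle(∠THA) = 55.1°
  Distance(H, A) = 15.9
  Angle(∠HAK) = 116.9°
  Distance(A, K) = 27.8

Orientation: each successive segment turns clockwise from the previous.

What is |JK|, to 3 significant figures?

42.0

J is at the origin; JE runs at 70.5° with length 29.2, so E = (9.75, 27.5). ∠JET = 80.1° gives ET at -29.4° from the x-axis; with |ET| = 12.0, T = (20.2, 21.6). ET ⟂ TH, so TH runs at -119°; with |TH| = 23.4, H = (8.71, 1.25). ∠THA = 55.1° gives HA at 116° from the x-axis; with |HA| = 15.9, A = (1.82, 15.6). ∠HAK = 116.9° gives AK at 52.6° from the x-axis; with |AK| = 27.8, K = (18.7, 37.7). Then |JK| = |K − J| = 42.0.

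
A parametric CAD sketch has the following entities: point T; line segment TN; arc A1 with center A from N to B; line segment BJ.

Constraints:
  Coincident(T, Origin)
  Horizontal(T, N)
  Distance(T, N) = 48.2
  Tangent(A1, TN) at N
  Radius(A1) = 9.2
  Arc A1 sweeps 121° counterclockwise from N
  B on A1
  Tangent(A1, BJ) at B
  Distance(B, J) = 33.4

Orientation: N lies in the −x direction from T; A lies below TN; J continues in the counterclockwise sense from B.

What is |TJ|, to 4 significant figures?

57.65

On A1, N sits at bearing 90° from A; a 121° counterclockwise sweep puts B at bearing 211°, so B = A + 9.2·(cos 211°, sin 211°) = (-56.09, -13.94). The tangent condition forces AB to be normal to BJ, so BJ runs along (−sin 211°, cos 211°); with |BJ| = 33.4, J = (-38.88, -42.57). Then |TJ| = |J − T| = 57.65.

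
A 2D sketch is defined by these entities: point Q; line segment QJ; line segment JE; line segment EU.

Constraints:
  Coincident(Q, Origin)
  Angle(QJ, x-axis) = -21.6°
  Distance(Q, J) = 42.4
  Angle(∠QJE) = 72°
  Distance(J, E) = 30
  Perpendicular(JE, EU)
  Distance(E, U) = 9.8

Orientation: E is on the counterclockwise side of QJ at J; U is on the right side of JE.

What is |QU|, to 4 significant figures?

52.90

Q is at the origin; QJ runs at -21.6° with length 42.4, so J = 42.4·(cos -21.6°, sin -21.6°) = (39.42, -15.61). ∠QJE = 72.0°, so JE runs at -21.6° + (180° − 72.0°) = 86.40° from the x-axis; with |JE| = 30.0, E = J + 30.0·(cos 86.40°, sin 86.40°) = (41.31, 14.33). The perpendicularity gives EU at right angles to JE; with |EU| = 9.8 on the right of JE, U = E + 9.8·(0.9980, -0.06279) = (51.09, 13.72). Then |QU| = |U − Q| = 52.90.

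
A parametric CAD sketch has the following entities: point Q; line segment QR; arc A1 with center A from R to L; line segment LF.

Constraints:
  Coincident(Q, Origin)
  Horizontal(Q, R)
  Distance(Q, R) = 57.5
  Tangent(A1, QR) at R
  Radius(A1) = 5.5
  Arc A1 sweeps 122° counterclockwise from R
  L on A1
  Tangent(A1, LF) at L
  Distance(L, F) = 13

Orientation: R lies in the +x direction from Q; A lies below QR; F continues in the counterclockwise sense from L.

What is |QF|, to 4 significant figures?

62.81

Q is at the origin; QR is horizontal with |QR| = 57.5 and R on the +x side, so R = (57.50, 0.000). A1 meets QR tangentially, so AR is at right angles to QR, so A = R + (0, -5.5) = (57.50, -5.500). On A1, R sits at bearing 90° from A; a 122° counterclockwise sweep puts L at bearing 212°, so L = A + 5.5·(cos 212°, sin 212°) = (52.84, -8.415). Since A1 is tangent to LF there, AL ⟂ LF, so LF runs along (−sin 212°, cos 212°); with |LF| = 13.0, F = (59.72, -19.44). Then |QF| = |F − Q| = 62.81.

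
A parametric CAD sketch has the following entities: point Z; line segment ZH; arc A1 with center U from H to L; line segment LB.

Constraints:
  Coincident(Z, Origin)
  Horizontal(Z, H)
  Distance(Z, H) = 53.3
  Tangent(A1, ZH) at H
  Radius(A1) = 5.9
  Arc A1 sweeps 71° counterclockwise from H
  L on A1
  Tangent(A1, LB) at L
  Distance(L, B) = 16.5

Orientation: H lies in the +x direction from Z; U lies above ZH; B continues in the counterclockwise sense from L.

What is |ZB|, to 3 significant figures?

67.2

Z is at the origin; ZH is horizontal with |ZH| = 53.3 and H on the +x side, so H = (53.3, 0.00). Since A1 is tangent to ZH there, UH ⟂ ZH, so U = H + (0, 5.9) = (53.3, 5.90). On A1, H sits at bearing -90° from U; a 71° counterclockwise sweep puts L at bearing -19°, so L = U + 5.9·(cos -19°, sin -19°) = (58.9, 3.98). The tangent condition forces UL to be normal to LB, so LB runs along (−sin -19°, cos -19°); with |LB| = 16.5, B = (64.3, 19.6). Then |ZB| = |B − Z| = 67.2.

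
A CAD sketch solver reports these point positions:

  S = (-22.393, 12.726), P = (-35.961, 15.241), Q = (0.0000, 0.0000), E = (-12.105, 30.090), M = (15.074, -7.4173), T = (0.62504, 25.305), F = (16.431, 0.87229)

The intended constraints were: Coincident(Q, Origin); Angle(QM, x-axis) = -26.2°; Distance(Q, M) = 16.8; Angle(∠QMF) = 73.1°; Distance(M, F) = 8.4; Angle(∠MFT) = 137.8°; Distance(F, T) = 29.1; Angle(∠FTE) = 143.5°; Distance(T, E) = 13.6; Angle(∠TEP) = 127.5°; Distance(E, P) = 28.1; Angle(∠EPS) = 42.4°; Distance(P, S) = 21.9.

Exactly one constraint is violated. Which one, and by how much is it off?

Distance(P, S) = 21.9 — off by 8.10.

Q = (0.00, 0.00) ✓; QM at -26.20° ✓; |QM| = 16.80 ✓; ∠QMF = 73.10° ✓; |MF| = 8.400 ✓; ∠MFT = 137.8° ✓; |FT| = 29.10 ✓; ∠FTE = 143.5° ✓; |TE| = 13.60 ✓; ∠TEP = 127.5° ✓; |EP| = 28.10 ✓; ∠EPS = 42.40° ✓; |PS| = 13.80 ✗.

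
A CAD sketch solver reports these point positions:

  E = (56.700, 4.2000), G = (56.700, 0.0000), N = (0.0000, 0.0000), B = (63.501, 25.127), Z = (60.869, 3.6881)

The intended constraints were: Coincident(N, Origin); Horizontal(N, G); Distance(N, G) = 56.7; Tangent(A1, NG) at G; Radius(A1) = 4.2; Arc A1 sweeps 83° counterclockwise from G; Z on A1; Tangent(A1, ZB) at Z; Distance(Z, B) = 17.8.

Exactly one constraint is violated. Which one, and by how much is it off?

Distance(Z, B) = 17.8 — off by 3.80.

N = (0.00, 0.00) ✓; N.y = 0.00, G.y = 0.00 ✓; |NG| = 56.70 ✓; ∠(EG, GN) = 90.00° ✓; |EG| = 4.200 ✓; bearing(E→Z) − bearing(E→G) = 83.00° ✓; |EZ| = 4.200 ✓; ∠(EZ, ZB) = 90.00° ✓; |ZB| = 21.60 ✗.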